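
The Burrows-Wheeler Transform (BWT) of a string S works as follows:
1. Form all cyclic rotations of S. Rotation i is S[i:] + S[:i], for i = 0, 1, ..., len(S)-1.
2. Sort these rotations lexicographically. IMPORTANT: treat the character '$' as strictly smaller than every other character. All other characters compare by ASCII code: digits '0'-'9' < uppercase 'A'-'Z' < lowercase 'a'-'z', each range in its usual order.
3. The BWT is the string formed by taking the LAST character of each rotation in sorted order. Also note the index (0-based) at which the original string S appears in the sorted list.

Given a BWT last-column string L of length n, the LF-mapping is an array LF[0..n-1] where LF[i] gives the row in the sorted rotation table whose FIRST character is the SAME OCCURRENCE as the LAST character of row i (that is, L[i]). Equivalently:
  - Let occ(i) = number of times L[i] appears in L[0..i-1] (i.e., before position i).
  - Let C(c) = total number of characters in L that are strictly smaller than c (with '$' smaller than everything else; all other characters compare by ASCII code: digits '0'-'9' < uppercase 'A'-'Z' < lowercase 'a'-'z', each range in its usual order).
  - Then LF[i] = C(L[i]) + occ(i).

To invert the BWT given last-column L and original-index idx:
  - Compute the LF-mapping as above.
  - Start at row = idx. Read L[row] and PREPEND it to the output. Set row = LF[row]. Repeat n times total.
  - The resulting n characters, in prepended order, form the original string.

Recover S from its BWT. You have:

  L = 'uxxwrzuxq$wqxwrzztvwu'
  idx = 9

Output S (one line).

Answer: vztxwwzxqwwrrxquzxuu$

Derivation:
LF mapping: 6 14 15 10 3 18 7 16 1 0 11 2 17 12 4 19 20 5 9 13 8
Walk LF starting at row 9, prepending L[row]:
  step 1: row=9, L[9]='$', prepend. Next row=LF[9]=0
  step 2: row=0, L[0]='u', prepend. Next row=LF[0]=6
  step 3: row=6, L[6]='u', prepend. Next row=LF[6]=7
  step 4: row=7, L[7]='x', prepend. Next row=LF[7]=16
  step 5: row=16, L[16]='z', prepend. Next row=LF[16]=20
  step 6: row=20, L[20]='u', prepend. Next row=LF[20]=8
  step 7: row=8, L[8]='q', prepend. Next row=LF[8]=1
  step 8: row=1, L[1]='x', prepend. Next row=LF[1]=14
  step 9: row=14, L[14]='r', prepend. Next row=LF[14]=4
  step 10: row=4, L[4]='r', prepend. Next row=LF[4]=3
  step 11: row=3, L[3]='w', prepend. Next row=LF[3]=10
  step 12: row=10, L[10]='w', prepend. Next row=LF[10]=11
  step 13: row=11, L[11]='q', prepend. Next row=LF[11]=2
  step 14: row=2, L[2]='x', prepend. Next row=LF[2]=15
  step 15: row=15, L[15]='z', prepend. Next row=LF[15]=19
  step 16: row=19, L[19]='w', prepend. Next row=LF[19]=13
  step 17: row=13, L[13]='w', prepend. Next row=LF[13]=12
  step 18: row=12, L[12]='x', prepend. Next row=LF[12]=17
  step 19: row=17, L[17]='t', prepend. Next row=LF[17]=5
  step 20: row=5, L[5]='z', prepend. Next row=LF[5]=18
  step 21: row=18, L[18]='v', prepend. Next row=LF[18]=9
Reversed output: vztxwwzxqwwrrxquzxuu$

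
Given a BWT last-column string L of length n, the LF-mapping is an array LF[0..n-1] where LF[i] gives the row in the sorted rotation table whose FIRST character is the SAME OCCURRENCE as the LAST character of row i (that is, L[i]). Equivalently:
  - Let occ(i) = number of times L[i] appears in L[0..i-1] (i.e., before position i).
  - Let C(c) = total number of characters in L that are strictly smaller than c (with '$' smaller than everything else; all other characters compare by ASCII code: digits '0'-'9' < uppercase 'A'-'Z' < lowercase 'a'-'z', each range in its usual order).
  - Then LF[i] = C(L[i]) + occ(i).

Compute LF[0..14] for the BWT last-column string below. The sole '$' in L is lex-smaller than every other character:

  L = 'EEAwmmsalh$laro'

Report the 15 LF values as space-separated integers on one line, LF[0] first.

Char counts: '$':1, 'A':1, 'E':2, 'a':2, 'h':1, 'l':2, 'm':2, 'o':1, 'r':1, 's':1, 'w':1
C (first-col start): C('$')=0, C('A')=1, C('E')=2, C('a')=4, C('h')=6, C('l')=7, C('m')=9, C('o')=11, C('r')=12, C('s')=13, C('w')=14
L[0]='E': occ=0, LF[0]=C('E')+0=2+0=2
L[1]='E': occ=1, LF[1]=C('E')+1=2+1=3
L[2]='A': occ=0, LF[2]=C('A')+0=1+0=1
L[3]='w': occ=0, LF[3]=C('w')+0=14+0=14
L[4]='m': occ=0, LF[4]=C('m')+0=9+0=9
L[5]='m': occ=1, LF[5]=C('m')+1=9+1=10
L[6]='s': occ=0, LF[6]=C('s')+0=13+0=13
L[7]='a': occ=0, LF[7]=C('a')+0=4+0=4
L[8]='l': occ=0, LF[8]=C('l')+0=7+0=7
L[9]='h': occ=0, LF[9]=C('h')+0=6+0=6
L[10]='$': occ=0, LF[10]=C('$')+0=0+0=0
L[11]='l': occ=1, LF[11]=C('l')+1=7+1=8
L[12]='a': occ=1, LF[12]=C('a')+1=4+1=5
L[13]='r': occ=0, LF[13]=C('r')+0=12+0=12
L[14]='o': occ=0, LF[14]=C('o')+0=11+0=11

Answer: 2 3 1 14 9 10 13 4 7 6 0 8 5 12 11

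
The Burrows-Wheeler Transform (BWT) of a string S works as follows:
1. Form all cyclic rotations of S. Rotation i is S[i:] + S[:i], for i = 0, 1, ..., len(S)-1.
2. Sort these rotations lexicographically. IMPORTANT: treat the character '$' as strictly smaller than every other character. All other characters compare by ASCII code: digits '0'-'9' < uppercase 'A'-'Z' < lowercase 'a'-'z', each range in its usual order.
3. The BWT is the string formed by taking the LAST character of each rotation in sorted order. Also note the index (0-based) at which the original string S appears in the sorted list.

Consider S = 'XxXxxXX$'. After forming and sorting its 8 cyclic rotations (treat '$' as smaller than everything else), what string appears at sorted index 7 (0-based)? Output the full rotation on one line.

Answer: xxXX$XxX

Derivation:
All 8 rotations (rotation i = S[i:]+S[:i]):
  rot[0] = XxXxxXX$
  rot[1] = xXxxXX$X
  rot[2] = XxxXX$Xx
  rot[3] = xxXX$XxX
  rot[4] = xXX$XxXx
  rot[5] = XX$XxXxx
  rot[6] = X$XxXxxX
  rot[7] = $XxXxxXX
Sorted (with $ < everything):
  sorted[0] = $XxXxxXX
  sorted[1] = X$XxXxxX
  sorted[2] = XX$XxXxx
  sorted[3] = XxXxxXX$
  sorted[4] = XxxXX$Xx
  sorted[5] = xXX$XxXx
  sorted[6] = xXxxXX$X
  sorted[7] = xxXX$XxX
sorted[7] = xxXX$XxX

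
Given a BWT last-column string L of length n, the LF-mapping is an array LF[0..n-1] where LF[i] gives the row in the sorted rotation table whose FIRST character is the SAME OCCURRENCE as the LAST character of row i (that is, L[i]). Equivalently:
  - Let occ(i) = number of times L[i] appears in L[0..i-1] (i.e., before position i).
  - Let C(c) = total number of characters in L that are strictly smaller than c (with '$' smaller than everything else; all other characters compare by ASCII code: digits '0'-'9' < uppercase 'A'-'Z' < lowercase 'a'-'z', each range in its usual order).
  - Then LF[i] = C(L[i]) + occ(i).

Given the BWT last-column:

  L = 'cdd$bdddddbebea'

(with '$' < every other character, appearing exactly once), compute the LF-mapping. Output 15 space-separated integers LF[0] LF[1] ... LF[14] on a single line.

Char counts: '$':1, 'a':1, 'b':3, 'c':1, 'd':7, 'e':2
C (first-col start): C('$')=0, C('a')=1, C('b')=2, C('c')=5, C('d')=6, C('e')=13
L[0]='c': occ=0, LF[0]=C('c')+0=5+0=5
L[1]='d': occ=0, LF[1]=C('d')+0=6+0=6
L[2]='d': occ=1, LF[2]=C('d')+1=6+1=7
L[3]='$': occ=0, LF[3]=C('$')+0=0+0=0
L[4]='b': occ=0, LF[4]=C('b')+0=2+0=2
L[5]='d': occ=2, LF[5]=C('d')+2=6+2=8
L[6]='d': occ=3, LF[6]=C('d')+3=6+3=9
L[7]='d': occ=4, LF[7]=C('d')+4=6+4=10
L[8]='d': occ=5, LF[8]=C('d')+5=6+5=11
L[9]='d': occ=6, LF[9]=C('d')+6=6+6=12
L[10]='b': occ=1, LF[10]=C('b')+1=2+1=3
L[11]='e': occ=0, LF[11]=C('e')+0=13+0=13
L[12]='b': occ=2, LF[12]=C('b')+2=2+2=4
L[13]='e': occ=1, LF[13]=C('e')+1=13+1=14
L[14]='a': occ=0, LF[14]=C('a')+0=1+0=1

Answer: 5 6 7 0 2 8 9 10 11 12 3 13 4 14 1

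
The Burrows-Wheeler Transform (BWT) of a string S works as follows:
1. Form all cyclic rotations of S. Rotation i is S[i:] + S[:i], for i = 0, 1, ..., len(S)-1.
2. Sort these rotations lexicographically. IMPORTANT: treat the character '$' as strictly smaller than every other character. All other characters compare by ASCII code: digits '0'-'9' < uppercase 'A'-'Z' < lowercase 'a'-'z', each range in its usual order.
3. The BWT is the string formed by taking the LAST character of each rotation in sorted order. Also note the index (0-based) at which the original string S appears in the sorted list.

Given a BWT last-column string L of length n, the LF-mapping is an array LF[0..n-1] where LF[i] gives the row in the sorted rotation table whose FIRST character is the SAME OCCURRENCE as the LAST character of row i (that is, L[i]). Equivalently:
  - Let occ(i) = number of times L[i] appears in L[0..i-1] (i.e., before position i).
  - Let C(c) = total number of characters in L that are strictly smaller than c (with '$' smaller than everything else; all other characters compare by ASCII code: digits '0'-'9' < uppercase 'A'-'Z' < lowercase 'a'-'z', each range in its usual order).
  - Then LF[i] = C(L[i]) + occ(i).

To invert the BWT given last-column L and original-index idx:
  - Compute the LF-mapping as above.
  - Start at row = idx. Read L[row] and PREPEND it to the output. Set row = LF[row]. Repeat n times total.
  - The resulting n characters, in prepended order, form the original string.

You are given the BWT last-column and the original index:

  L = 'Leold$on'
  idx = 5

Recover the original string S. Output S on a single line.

Answer: noodleL$

Derivation:
LF mapping: 1 3 6 4 2 0 7 5
Walk LF starting at row 5, prepending L[row]:
  step 1: row=5, L[5]='$', prepend. Next row=LF[5]=0
  step 2: row=0, L[0]='L', prepend. Next row=LF[0]=1
  step 3: row=1, L[1]='e', prepend. Next row=LF[1]=3
  step 4: row=3, L[3]='l', prepend. Next row=LF[3]=4
  step 5: row=4, L[4]='d', prepend. Next row=LF[4]=2
  step 6: row=2, L[2]='o', prepend. Next row=LF[2]=6
  step 7: row=6, L[6]='o', prepend. Next row=LF[6]=7
  step 8: row=7, L[7]='n', prepend. Next row=LF[7]=5
Reversed output: noodleL$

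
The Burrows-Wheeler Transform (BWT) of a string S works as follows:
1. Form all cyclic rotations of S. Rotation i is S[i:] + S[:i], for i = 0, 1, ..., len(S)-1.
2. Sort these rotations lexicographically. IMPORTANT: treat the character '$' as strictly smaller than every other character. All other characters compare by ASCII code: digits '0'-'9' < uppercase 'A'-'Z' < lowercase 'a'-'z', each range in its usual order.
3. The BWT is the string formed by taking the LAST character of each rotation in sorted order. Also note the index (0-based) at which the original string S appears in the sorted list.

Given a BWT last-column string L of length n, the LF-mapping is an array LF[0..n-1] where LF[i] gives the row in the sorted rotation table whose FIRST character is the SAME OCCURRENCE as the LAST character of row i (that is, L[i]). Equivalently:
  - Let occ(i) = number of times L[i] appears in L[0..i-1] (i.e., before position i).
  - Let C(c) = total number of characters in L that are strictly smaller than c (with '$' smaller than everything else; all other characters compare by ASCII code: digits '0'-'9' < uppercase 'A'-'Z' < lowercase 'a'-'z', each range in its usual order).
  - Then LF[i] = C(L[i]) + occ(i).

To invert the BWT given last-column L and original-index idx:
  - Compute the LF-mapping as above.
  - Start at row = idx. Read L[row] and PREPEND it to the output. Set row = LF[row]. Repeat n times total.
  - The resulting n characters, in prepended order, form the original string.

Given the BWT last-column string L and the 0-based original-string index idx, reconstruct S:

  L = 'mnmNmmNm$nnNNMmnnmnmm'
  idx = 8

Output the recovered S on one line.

LF mapping: 6 15 7 2 8 9 3 10 0 16 17 4 5 1 11 18 19 12 20 13 14
Walk LF starting at row 8, prepending L[row]:
  step 1: row=8, L[8]='$', prepend. Next row=LF[8]=0
  step 2: row=0, L[0]='m', prepend. Next row=LF[0]=6
  step 3: row=6, L[6]='N', prepend. Next row=LF[6]=3
  step 4: row=3, L[3]='N', prepend. Next row=LF[3]=2
  step 5: row=2, L[2]='m', prepend. Next row=LF[2]=7
  step 6: row=7, L[7]='m', prepend. Next row=LF[7]=10
  step 7: row=10, L[10]='n', prepend. Next row=LF[10]=17
  step 8: row=17, L[17]='m', prepend. Next row=LF[17]=12
  step 9: row=12, L[12]='N', prepend. Next row=LF[12]=5
  step 10: row=5, L[5]='m', prepend. Next row=LF[5]=9
  step 11: row=9, L[9]='n', prepend. Next row=LF[9]=16
  step 12: row=16, L[16]='n', prepend. Next row=LF[16]=19
  step 13: row=19, L[19]='m', prepend. Next row=LF[19]=13
  step 14: row=13, L[13]='M', prepend. Next row=LF[13]=1
  step 15: row=1, L[1]='n', prepend. Next row=LF[1]=15
  step 16: row=15, L[15]='n', prepend. Next row=LF[15]=18
  step 17: row=18, L[18]='n', prepend. Next row=LF[18]=20
  step 18: row=20, L[20]='m', prepend. Next row=LF[20]=14
  step 19: row=14, L[14]='m', prepend. Next row=LF[14]=11
  step 20: row=11, L[11]='N', prepend. Next row=LF[11]=4
  step 21: row=4, L[4]='m', prepend. Next row=LF[4]=8
Reversed output: mNmmnnnMmnnmNmnmmNNm$

Answer: mNmmnnnMmnnmNmnmmNNm$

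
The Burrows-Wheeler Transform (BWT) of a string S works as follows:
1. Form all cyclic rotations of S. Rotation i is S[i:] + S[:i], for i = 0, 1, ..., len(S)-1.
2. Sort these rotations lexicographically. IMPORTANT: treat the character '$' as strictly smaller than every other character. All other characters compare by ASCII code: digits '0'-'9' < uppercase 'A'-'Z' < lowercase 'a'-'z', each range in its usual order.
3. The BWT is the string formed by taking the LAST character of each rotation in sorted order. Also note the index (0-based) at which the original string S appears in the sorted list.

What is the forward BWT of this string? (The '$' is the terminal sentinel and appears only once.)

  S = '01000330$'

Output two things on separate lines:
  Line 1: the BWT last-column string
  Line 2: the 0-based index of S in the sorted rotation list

Answer: 0310$0030
4

Derivation:
All 9 rotations (rotation i = S[i:]+S[:i]):
  rot[0] = 01000330$
  rot[1] = 1000330$0
  rot[2] = 000330$01
  rot[3] = 00330$010
  rot[4] = 0330$0100
  rot[5] = 330$01000
  rot[6] = 30$010003
  rot[7] = 0$0100033
  rot[8] = $01000330
Sorted (with $ < everything):
  sorted[0] = $01000330  (last char: '0')
  sorted[1] = 0$0100033  (last char: '3')
  sorted[2] = 000330$01  (last char: '1')
  sorted[3] = 00330$010  (last char: '0')
  sorted[4] = 01000330$  (last char: '$')
  sorted[5] = 0330$0100  (last char: '0')
  sorted[6] = 1000330$0  (last char: '0')
  sorted[7] = 30$010003  (last char: '3')
  sorted[8] = 330$01000  (last char: '0')
Last column: 0310$0030
Original string S is at sorted index 4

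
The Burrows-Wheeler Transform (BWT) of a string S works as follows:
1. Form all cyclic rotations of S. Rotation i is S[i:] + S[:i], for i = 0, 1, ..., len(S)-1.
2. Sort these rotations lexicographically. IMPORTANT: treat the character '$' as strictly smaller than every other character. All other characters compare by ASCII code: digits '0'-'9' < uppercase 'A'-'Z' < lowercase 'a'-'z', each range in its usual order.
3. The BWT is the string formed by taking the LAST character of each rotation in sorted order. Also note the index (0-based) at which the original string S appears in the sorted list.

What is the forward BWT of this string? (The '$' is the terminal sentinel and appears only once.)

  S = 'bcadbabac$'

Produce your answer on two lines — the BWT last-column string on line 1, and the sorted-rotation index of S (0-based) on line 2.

Answer: cbbcda$aba
6

Derivation:
All 10 rotations (rotation i = S[i:]+S[:i]):
  rot[0] = bcadbabac$
  rot[1] = cadbabac$b
  rot[2] = adbabac$bc
  rot[3] = dbabac$bca
  rot[4] = babac$bcad
  rot[5] = abac$bcadb
  rot[6] = bac$bcadba
  rot[7] = ac$bcadbab
  rot[8] = c$bcadbaba
  rot[9] = $bcadbabac
Sorted (with $ < everything):
  sorted[0] = $bcadbabac  (last char: 'c')
  sorted[1] = abac$bcadb  (last char: 'b')
  sorted[2] = ac$bcadbab  (last char: 'b')
  sorted[3] = adbabac$bc  (last char: 'c')
  sorted[4] = babac$bcad  (last char: 'd')
  sorted[5] = bac$bcadba  (last char: 'a')
  sorted[6] = bcadbabac$  (last char: '$')
  sorted[7] = c$bcadbaba  (last char: 'a')
  sorted[8] = cadbabac$b  (last char: 'b')
  sorted[9] = dbabac$bca  (last char: 'a')
Last column: cbbcda$aba
Original string S is at sorted index 6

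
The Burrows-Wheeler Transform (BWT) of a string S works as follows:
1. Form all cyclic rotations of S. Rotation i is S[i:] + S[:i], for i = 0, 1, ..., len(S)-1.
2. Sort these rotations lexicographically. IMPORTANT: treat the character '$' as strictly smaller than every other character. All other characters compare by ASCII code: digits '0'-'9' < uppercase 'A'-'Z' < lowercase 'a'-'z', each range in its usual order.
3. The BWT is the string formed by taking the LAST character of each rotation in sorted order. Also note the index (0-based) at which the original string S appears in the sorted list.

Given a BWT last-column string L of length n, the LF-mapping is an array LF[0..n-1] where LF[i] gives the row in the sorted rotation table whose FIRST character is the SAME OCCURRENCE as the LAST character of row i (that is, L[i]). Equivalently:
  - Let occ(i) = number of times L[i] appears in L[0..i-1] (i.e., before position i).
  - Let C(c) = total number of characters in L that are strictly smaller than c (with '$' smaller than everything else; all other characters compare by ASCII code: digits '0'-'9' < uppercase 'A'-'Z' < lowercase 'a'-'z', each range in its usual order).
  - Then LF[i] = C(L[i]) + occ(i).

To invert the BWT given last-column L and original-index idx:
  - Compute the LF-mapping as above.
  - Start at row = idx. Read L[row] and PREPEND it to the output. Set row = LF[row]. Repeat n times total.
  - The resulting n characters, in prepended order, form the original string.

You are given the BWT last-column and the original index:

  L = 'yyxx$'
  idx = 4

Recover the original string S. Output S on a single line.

Answer: yxxy$

Derivation:
LF mapping: 3 4 1 2 0
Walk LF starting at row 4, prepending L[row]:
  step 1: row=4, L[4]='$', prepend. Next row=LF[4]=0
  step 2: row=0, L[0]='y', prepend. Next row=LF[0]=3
  step 3: row=3, L[3]='x', prepend. Next row=LF[3]=2
  step 4: row=2, L[2]='x', prepend. Next row=LF[2]=1
  step 5: row=1, L[1]='y', prepend. Next row=LF[1]=4
Reversed output: yxxy$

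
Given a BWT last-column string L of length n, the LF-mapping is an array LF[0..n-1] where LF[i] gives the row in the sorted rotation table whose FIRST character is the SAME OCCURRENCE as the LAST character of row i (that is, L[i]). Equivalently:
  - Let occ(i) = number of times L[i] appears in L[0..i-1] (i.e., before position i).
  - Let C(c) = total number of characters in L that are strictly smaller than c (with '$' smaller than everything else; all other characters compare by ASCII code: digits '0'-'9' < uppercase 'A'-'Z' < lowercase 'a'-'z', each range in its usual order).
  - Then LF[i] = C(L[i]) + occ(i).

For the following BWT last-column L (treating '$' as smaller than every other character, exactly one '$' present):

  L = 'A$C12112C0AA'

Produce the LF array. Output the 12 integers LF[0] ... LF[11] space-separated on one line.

Char counts: '$':1, '0':1, '1':3, '2':2, 'A':3, 'C':2
C (first-col start): C('$')=0, C('0')=1, C('1')=2, C('2')=5, C('A')=7, C('C')=10
L[0]='A': occ=0, LF[0]=C('A')+0=7+0=7
L[1]='$': occ=0, LF[1]=C('$')+0=0+0=0
L[2]='C': occ=0, LF[2]=C('C')+0=10+0=10
L[3]='1': occ=0, LF[3]=C('1')+0=2+0=2
L[4]='2': occ=0, LF[4]=C('2')+0=5+0=5
L[5]='1': occ=1, LF[5]=C('1')+1=2+1=3
L[6]='1': occ=2, LF[6]=C('1')+2=2+2=4
L[7]='2': occ=1, LF[7]=C('2')+1=5+1=6
L[8]='C': occ=1, LF[8]=C('C')+1=10+1=11
L[9]='0': occ=0, LF[9]=C('0')+0=1+0=1
L[10]='A': occ=1, LF[10]=C('A')+1=7+1=8
L[11]='A': occ=2, LF[11]=C('A')+2=7+2=9

Answer: 7 0 10 2 5 3 4 6 11 1 8 9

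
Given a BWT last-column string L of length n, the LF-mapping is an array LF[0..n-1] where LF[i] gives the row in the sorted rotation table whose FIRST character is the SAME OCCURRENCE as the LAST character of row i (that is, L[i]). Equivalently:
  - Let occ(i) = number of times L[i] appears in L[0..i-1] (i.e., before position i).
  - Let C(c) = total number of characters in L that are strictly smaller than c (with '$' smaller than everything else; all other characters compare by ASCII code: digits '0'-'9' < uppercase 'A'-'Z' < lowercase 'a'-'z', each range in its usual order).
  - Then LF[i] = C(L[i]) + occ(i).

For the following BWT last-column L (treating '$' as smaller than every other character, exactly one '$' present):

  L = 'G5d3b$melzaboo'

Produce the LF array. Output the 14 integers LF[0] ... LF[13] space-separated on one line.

Answer: 3 2 7 1 5 0 10 8 9 13 4 6 11 12

Derivation:
Char counts: '$':1, '3':1, '5':1, 'G':1, 'a':1, 'b':2, 'd':1, 'e':1, 'l':1, 'm':1, 'o':2, 'z':1
C (first-col start): C('$')=0, C('3')=1, C('5')=2, C('G')=3, C('a')=4, C('b')=5, C('d')=7, C('e')=8, C('l')=9, C('m')=10, C('o')=11, C('z')=13
L[0]='G': occ=0, LF[0]=C('G')+0=3+0=3
L[1]='5': occ=0, LF[1]=C('5')+0=2+0=2
L[2]='d': occ=0, LF[2]=C('d')+0=7+0=7
L[3]='3': occ=0, LF[3]=C('3')+0=1+0=1
L[4]='b': occ=0, LF[4]=C('b')+0=5+0=5
L[5]='$': occ=0, LF[5]=C('$')+0=0+0=0
L[6]='m': occ=0, LF[6]=C('m')+0=10+0=10
L[7]='e': occ=0, LF[7]=C('e')+0=8+0=8
L[8]='l': occ=0, LF[8]=C('l')+0=9+0=9
L[9]='z': occ=0, LF[9]=C('z')+0=13+0=13
L[10]='a': occ=0, LF[10]=C('a')+0=4+0=4
L[11]='b': occ=1, LF[11]=C('b')+1=5+1=6
L[12]='o': occ=0, LF[12]=C('o')+0=11+0=11
L[13]='o': occ=1, LF[13]=C('o')+1=11+1=12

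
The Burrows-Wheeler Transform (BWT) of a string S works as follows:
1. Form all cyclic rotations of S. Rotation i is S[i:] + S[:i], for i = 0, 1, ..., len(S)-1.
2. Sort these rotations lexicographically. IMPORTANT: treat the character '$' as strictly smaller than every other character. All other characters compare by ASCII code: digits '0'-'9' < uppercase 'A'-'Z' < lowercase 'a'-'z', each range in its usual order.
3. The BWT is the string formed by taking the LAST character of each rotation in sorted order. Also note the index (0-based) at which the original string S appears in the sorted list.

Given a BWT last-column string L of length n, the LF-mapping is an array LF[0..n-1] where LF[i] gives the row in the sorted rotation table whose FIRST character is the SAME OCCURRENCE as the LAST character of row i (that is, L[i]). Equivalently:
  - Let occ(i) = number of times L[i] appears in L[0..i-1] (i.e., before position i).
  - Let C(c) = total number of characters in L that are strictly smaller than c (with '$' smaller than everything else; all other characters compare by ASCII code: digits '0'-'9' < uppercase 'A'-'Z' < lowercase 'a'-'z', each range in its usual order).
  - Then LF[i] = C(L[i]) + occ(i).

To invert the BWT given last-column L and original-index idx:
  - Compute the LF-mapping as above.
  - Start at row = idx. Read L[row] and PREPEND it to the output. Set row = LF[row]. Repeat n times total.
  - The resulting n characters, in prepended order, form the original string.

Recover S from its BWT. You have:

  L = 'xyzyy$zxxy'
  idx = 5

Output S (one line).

LF mapping: 1 4 8 5 6 0 9 2 3 7
Walk LF starting at row 5, prepending L[row]:
  step 1: row=5, L[5]='$', prepend. Next row=LF[5]=0
  step 2: row=0, L[0]='x', prepend. Next row=LF[0]=1
  step 3: row=1, L[1]='y', prepend. Next row=LF[1]=4
  step 4: row=4, L[4]='y', prepend. Next row=LF[4]=6
  step 5: row=6, L[6]='z', prepend. Next row=LF[6]=9
  step 6: row=9, L[9]='y', prepend. Next row=LF[9]=7
  step 7: row=7, L[7]='x', prepend. Next row=LF[7]=2
  step 8: row=2, L[2]='z', prepend. Next row=LF[2]=8
  step 9: row=8, L[8]='x', prepend. Next row=LF[8]=3
  step 10: row=3, L[3]='y', prepend. Next row=LF[3]=5
Reversed output: yxzxyzyyx$

Answer: yxzxyzyyx$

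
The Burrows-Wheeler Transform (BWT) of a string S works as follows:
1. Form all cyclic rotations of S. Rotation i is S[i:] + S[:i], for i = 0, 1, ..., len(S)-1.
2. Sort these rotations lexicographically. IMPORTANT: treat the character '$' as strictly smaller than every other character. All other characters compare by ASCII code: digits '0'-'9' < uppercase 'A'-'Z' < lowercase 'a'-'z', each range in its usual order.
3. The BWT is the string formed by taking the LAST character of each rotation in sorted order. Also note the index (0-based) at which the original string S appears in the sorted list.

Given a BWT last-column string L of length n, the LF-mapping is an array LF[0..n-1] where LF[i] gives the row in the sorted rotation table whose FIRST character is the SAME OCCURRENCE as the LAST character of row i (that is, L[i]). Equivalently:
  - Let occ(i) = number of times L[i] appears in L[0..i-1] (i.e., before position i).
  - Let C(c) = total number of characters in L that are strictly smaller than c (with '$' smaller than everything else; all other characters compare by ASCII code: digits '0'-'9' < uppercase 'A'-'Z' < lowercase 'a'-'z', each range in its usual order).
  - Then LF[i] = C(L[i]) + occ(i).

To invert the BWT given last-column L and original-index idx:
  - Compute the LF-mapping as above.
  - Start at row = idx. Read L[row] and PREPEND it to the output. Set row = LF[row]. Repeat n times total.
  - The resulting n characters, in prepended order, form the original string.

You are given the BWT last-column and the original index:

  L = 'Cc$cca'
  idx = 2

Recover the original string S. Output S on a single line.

LF mapping: 1 3 0 4 5 2
Walk LF starting at row 2, prepending L[row]:
  step 1: row=2, L[2]='$', prepend. Next row=LF[2]=0
  step 2: row=0, L[0]='C', prepend. Next row=LF[0]=1
  step 3: row=1, L[1]='c', prepend. Next row=LF[1]=3
  step 4: row=3, L[3]='c', prepend. Next row=LF[3]=4
  step 5: row=4, L[4]='c', prepend. Next row=LF[4]=5
  step 6: row=5, L[5]='a', prepend. Next row=LF[5]=2
Reversed output: acccC$

Answer: acccC$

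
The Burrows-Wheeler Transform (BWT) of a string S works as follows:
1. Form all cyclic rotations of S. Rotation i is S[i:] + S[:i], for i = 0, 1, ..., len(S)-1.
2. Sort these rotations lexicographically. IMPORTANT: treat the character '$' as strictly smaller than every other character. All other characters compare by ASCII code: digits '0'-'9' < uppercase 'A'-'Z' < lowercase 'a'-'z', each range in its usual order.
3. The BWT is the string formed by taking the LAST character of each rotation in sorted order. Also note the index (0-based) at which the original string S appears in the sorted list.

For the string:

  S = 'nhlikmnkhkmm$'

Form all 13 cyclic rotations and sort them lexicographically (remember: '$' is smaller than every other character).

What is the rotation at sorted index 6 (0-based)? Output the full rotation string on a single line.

Answer: kmnkhkmm$nhli

Derivation:
All 13 rotations (rotation i = S[i:]+S[:i]):
  rot[0] = nhlikmnkhkmm$
  rot[1] = hlikmnkhkmm$n
  rot[2] = likmnkhkmm$nh
  rot[3] = ikmnkhkmm$nhl
  rot[4] = kmnkhkmm$nhli
  rot[5] = mnkhkmm$nhlik
  rot[6] = nkhkmm$nhlikm
  rot[7] = khkmm$nhlikmn
  rot[8] = hkmm$nhlikmnk
  rot[9] = kmm$nhlikmnkh
  rot[10] = mm$nhlikmnkhk
  rot[11] = m$nhlikmnkhkm
  rot[12] = $nhlikmnkhkmm
Sorted (with $ < everything):
  sorted[0] = $nhlikmnkhkmm
  sorted[1] = hkmm$nhlikmnk
  sorted[2] = hlikmnkhkmm$n
  sorted[3] = ikmnkhkmm$nhl
  sorted[4] = khkmm$nhlikmn
  sorted[5] = kmm$nhlikmnkh
  sorted[6] = kmnkhkmm$nhli
  sorted[7] = likmnkhkmm$nh
  sorted[8] = m$nhlikmnkhkm
  sorted[9] = mm$nhlikmnkhk
  sorted[10] = mnkhkmm$nhlik
  sorted[11] = nhlikmnkhkmm$
  sorted[12] = nkhkmm$nhlikm
sorted[6] = kmnkhkmm$nhli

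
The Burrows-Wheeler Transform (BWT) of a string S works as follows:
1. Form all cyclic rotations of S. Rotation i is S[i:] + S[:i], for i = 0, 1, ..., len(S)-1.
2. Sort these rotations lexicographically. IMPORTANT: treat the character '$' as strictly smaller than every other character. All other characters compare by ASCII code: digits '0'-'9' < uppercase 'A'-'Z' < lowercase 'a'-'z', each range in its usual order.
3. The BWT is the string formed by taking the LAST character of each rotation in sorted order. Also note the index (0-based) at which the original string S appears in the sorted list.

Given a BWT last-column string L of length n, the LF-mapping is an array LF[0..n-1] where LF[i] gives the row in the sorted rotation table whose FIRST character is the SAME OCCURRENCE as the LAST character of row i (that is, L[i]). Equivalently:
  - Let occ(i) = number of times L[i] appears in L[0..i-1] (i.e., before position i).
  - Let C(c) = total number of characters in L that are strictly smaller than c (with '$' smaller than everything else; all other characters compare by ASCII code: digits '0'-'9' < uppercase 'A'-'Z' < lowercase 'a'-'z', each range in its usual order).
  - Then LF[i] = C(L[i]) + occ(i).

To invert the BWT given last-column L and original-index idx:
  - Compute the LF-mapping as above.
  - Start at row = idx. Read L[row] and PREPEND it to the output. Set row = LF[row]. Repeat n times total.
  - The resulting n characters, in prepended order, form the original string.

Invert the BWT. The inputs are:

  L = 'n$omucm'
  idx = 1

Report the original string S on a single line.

LF mapping: 4 0 5 2 6 1 3
Walk LF starting at row 1, prepending L[row]:
  step 1: row=1, L[1]='$', prepend. Next row=LF[1]=0
  step 2: row=0, L[0]='n', prepend. Next row=LF[0]=4
  step 3: row=4, L[4]='u', prepend. Next row=LF[4]=6
  step 4: row=6, L[6]='m', prepend. Next row=LF[6]=3
  step 5: row=3, L[3]='m', prepend. Next row=LF[3]=2
  step 6: row=2, L[2]='o', prepend. Next row=LF[2]=5
  step 7: row=5, L[5]='c', prepend. Next row=LF[5]=1
Reversed output: commun$

Answer: commun$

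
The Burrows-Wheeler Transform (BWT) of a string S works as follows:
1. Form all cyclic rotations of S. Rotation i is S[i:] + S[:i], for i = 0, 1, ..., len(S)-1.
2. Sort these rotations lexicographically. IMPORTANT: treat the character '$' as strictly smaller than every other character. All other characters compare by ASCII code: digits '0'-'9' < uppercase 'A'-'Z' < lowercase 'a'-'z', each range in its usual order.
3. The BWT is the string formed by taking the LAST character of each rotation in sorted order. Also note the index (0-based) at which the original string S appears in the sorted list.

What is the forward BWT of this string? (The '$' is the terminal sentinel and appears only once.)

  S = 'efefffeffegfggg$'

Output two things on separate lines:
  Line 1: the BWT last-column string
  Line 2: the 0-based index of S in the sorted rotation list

All 16 rotations (rotation i = S[i:]+S[:i]):
  rot[0] = efefffeffegfggg$
  rot[1] = fefffeffegfggg$e
  rot[2] = efffeffegfggg$ef
  rot[3] = fffeffegfggg$efe
  rot[4] = ffeffegfggg$efef
  rot[5] = feffegfggg$efeff
  rot[6] = effegfggg$efefff
  rot[7] = ffegfggg$efefffe
  rot[8] = fegfggg$efefffef
  rot[9] = egfggg$efefffeff
  rot[10] = gfggg$efefffeffe
  rot[11] = fggg$efefffeffeg
  rot[12] = ggg$efefffeffegf
  rot[13] = gg$efefffeffegfg
  rot[14] = g$efefffeffegfgg
  rot[15] = $efefffeffegfggg
Sorted (with $ < everything):
  sorted[0] = $efefffeffegfggg  (last char: 'g')
  sorted[1] = efefffeffegfggg$  (last char: '$')
  sorted[2] = effegfggg$efefff  (last char: 'f')
  sorted[3] = efffeffegfggg$ef  (last char: 'f')
  sorted[4] = egfggg$efefffeff  (last char: 'f')
  sorted[5] = feffegfggg$efeff  (last char: 'f')
  sorted[6] = fefffeffegfggg$e  (last char: 'e')
  sorted[7] = fegfggg$efefffef  (last char: 'f')
  sorted[8] = ffeffegfggg$efef  (last char: 'f')
  sorted[9] = ffegfggg$efefffe  (last char: 'e')
  sorted[10] = fffeffegfggg$efe  (last char: 'e')
  sorted[11] = fggg$efefffeffeg  (last char: 'g')
  sorted[12] = g$efefffeffegfgg  (last char: 'g')
  sorted[13] = gfggg$efefffeffe  (last char: 'e')
  sorted[14] = gg$efefffeffegfg  (last char: 'g')
  sorted[15] = ggg$efefffeffegf  (last char: 'f')
Last column: g$ffffeffeeggegf
Original string S is at sorted index 1

Answer: g$ffffeffeeggegf
1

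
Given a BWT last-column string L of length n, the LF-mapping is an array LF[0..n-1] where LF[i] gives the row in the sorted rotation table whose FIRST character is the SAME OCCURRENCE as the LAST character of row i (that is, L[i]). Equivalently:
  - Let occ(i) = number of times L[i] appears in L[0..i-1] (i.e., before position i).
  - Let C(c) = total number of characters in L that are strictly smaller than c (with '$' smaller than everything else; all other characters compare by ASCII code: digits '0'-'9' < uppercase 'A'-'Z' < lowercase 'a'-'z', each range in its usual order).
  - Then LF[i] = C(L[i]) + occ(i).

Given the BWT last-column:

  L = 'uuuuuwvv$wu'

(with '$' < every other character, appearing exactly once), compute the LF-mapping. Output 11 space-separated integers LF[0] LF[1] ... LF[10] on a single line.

Answer: 1 2 3 4 5 9 7 8 0 10 6

Derivation:
Char counts: '$':1, 'u':6, 'v':2, 'w':2
C (first-col start): C('$')=0, C('u')=1, C('v')=7, C('w')=9
L[0]='u': occ=0, LF[0]=C('u')+0=1+0=1
L[1]='u': occ=1, LF[1]=C('u')+1=1+1=2
L[2]='u': occ=2, LF[2]=C('u')+2=1+2=3
L[3]='u': occ=3, LF[3]=C('u')+3=1+3=4
L[4]='u': occ=4, LF[4]=C('u')+4=1+4=5
L[5]='w': occ=0, LF[5]=C('w')+0=9+0=9
L[6]='v': occ=0, LF[6]=C('v')+0=7+0=7
L[7]='v': occ=1, LF[7]=C('v')+1=7+1=8
L[8]='$': occ=0, LF[8]=C('$')+0=0+0=0
L[9]='w': occ=1, LF[9]=C('w')+1=9+1=10
L[10]='u': occ=5, LF[10]=C('u')+5=1+5=6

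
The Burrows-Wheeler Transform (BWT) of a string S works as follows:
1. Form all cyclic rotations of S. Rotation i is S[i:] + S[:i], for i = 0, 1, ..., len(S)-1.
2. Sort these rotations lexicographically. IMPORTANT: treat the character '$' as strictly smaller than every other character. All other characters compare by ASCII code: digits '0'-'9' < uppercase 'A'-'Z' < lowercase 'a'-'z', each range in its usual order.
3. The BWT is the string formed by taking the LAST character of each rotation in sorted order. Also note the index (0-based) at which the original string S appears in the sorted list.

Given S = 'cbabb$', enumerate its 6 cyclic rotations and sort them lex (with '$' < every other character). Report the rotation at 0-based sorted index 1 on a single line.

All 6 rotations (rotation i = S[i:]+S[:i]):
  rot[0] = cbabb$
  rot[1] = babb$c
  rot[2] = abb$cb
  rot[3] = bb$cba
  rot[4] = b$cbab
  rot[5] = $cbabb
Sorted (with $ < everything):
  sorted[0] = $cbabb
  sorted[1] = abb$cb
  sorted[2] = b$cbab
  sorted[3] = babb$c
  sorted[4] = bb$cba
  sorted[5] = cbabb$
sorted[1] = abb$cb

Answer: abb$cb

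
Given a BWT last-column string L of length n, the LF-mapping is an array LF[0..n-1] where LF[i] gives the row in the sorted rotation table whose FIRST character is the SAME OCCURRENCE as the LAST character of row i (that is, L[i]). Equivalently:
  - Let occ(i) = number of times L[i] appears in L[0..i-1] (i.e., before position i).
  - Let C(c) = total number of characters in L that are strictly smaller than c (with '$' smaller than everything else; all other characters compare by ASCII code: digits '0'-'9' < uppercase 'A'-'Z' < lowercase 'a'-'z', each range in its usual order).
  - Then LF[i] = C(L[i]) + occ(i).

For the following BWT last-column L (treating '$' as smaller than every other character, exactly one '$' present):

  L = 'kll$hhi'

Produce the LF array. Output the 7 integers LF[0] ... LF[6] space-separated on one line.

Answer: 4 5 6 0 1 2 3

Derivation:
Char counts: '$':1, 'h':2, 'i':1, 'k':1, 'l':2
C (first-col start): C('$')=0, C('h')=1, C('i')=3, C('k')=4, C('l')=5
L[0]='k': occ=0, LF[0]=C('k')+0=4+0=4
L[1]='l': occ=0, LF[1]=C('l')+0=5+0=5
L[2]='l': occ=1, LF[2]=C('l')+1=5+1=6
L[3]='$': occ=0, LF[3]=C('$')+0=0+0=0
L[4]='h': occ=0, LF[4]=C('h')+0=1+0=1
L[5]='h': occ=1, LF[5]=C('h')+1=1+1=2
L[6]='i': occ=0, LF[6]=C('i')+0=3+0=3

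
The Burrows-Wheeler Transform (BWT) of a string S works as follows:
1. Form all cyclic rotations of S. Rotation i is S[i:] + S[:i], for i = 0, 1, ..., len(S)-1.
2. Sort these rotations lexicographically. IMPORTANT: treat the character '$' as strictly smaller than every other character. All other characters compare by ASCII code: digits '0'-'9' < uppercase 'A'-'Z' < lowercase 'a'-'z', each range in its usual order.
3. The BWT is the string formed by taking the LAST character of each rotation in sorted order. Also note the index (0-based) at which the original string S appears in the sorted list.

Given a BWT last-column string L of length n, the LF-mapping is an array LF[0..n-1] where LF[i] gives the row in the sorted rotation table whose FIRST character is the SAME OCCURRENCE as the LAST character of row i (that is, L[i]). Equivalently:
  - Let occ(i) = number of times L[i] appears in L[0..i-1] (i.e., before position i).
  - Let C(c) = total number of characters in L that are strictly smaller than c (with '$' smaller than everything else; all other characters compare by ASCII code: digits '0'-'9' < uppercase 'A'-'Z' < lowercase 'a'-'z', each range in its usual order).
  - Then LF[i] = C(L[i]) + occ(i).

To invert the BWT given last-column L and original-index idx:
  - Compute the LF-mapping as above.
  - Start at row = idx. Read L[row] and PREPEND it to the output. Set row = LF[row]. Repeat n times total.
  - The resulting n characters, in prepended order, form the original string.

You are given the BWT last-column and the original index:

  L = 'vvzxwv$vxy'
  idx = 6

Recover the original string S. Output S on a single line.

Answer: xvwvxyzvv$

Derivation:
LF mapping: 1 2 9 6 5 3 0 4 7 8
Walk LF starting at row 6, prepending L[row]:
  step 1: row=6, L[6]='$', prepend. Next row=LF[6]=0
  step 2: row=0, L[0]='v', prepend. Next row=LF[0]=1
  step 3: row=1, L[1]='v', prepend. Next row=LF[1]=2
  step 4: row=2, L[2]='z', prepend. Next row=LF[2]=9
  step 5: row=9, L[9]='y', prepend. Next row=LF[9]=8
  step 6: row=8, L[8]='x', prepend. Next row=LF[8]=7
  step 7: row=7, L[7]='v', prepend. Next row=LF[7]=4
  step 8: row=4, L[4]='w', prepend. Next row=LF[4]=5
  step 9: row=5, L[5]='v', prepend. Next row=LF[5]=3
  step 10: row=3, L[3]='x', prepend. Next row=LF[3]=6
Reversed output: xvwvxyzvv$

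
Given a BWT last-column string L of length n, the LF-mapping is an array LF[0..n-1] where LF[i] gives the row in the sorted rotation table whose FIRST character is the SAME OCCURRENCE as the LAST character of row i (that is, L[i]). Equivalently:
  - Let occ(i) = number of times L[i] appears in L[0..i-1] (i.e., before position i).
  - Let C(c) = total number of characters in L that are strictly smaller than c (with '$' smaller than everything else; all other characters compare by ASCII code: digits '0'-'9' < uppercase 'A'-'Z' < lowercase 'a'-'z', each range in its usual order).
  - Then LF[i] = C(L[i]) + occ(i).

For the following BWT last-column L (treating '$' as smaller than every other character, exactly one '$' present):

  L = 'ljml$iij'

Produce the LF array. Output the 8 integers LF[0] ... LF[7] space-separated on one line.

Answer: 5 3 7 6 0 1 2 4

Derivation:
Char counts: '$':1, 'i':2, 'j':2, 'l':2, 'm':1
C (first-col start): C('$')=0, C('i')=1, C('j')=3, C('l')=5, C('m')=7
L[0]='l': occ=0, LF[0]=C('l')+0=5+0=5
L[1]='j': occ=0, LF[1]=C('j')+0=3+0=3
L[2]='m': occ=0, LF[2]=C('m')+0=7+0=7
L[3]='l': occ=1, LF[3]=C('l')+1=5+1=6
L[4]='$': occ=0, LF[4]=C('$')+0=0+0=0
L[5]='i': occ=0, LF[5]=C('i')+0=1+0=1
L[6]='i': occ=1, LF[6]=C('i')+1=1+1=2
L[7]='j': occ=1, LF[7]=C('j')+1=3+1=4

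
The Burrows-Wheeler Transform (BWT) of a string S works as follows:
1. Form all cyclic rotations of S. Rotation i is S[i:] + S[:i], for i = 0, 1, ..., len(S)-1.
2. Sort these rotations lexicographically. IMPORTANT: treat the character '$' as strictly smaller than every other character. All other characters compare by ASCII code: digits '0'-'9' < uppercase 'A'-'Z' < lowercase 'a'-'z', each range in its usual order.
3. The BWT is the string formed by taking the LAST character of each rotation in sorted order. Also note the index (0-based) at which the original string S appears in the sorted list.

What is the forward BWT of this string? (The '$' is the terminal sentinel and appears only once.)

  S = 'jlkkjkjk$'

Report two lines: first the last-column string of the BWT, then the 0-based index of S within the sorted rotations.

Answer: kkk$jjklj
3

Derivation:
All 9 rotations (rotation i = S[i:]+S[:i]):
  rot[0] = jlkkjkjk$
  rot[1] = lkkjkjk$j
  rot[2] = kkjkjk$jl
  rot[3] = kjkjk$jlk
  rot[4] = jkjk$jlkk
  rot[5] = kjk$jlkkj
  rot[6] = jk$jlkkjk
  rot[7] = k$jlkkjkj
  rot[8] = $jlkkjkjk
Sorted (with $ < everything):
  sorted[0] = $jlkkjkjk  (last char: 'k')
  sorted[1] = jk$jlkkjk  (last char: 'k')
  sorted[2] = jkjk$jlkk  (last char: 'k')
  sorted[3] = jlkkjkjk$  (last char: '$')
  sorted[4] = k$jlkkjkj  (last char: 'j')
  sorted[5] = kjk$jlkkj  (last char: 'j')
  sorted[6] = kjkjk$jlk  (last char: 'k')
  sorted[7] = kkjkjk$jl  (last char: 'l')
  sorted[8] = lkkjkjk$j  (last char: 'j')
Last column: kkk$jjklj
Original string S is at sorted index 3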